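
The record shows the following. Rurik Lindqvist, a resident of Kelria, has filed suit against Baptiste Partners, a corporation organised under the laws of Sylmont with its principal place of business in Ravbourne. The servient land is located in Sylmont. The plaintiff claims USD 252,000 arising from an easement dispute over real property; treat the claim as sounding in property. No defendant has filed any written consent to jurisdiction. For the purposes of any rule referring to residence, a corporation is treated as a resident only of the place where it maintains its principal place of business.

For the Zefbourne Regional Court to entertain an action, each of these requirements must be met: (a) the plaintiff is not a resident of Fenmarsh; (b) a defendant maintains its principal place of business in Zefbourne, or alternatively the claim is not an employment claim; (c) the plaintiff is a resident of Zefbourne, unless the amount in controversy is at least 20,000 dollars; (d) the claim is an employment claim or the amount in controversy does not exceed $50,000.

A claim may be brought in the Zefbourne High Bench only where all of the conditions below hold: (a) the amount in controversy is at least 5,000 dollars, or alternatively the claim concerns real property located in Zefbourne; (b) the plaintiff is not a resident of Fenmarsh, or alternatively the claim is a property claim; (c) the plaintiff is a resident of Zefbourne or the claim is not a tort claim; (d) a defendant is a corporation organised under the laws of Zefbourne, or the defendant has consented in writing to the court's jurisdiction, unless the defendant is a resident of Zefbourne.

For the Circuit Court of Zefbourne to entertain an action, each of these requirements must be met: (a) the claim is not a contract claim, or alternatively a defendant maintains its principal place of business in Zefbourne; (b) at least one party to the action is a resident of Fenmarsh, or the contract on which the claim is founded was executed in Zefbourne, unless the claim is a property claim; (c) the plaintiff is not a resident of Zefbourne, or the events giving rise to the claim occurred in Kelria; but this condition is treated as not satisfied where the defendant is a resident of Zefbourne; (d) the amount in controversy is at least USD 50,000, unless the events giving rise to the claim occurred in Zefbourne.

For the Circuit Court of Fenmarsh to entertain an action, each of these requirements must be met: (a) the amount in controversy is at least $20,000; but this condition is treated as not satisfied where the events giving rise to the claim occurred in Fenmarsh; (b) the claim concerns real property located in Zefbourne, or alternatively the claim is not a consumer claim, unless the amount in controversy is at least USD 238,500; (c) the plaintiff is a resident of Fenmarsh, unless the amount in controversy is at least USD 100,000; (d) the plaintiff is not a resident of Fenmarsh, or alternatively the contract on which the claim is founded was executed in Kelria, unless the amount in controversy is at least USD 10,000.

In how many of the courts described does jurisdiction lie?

2

The Zefbourne Regional Court:
  (a) The plaintiff resides in Kelria, which is not Fenmarsh. Satisfied.
  (b) The claim is a property claim, not an employment claim, so this disjunct is met. Met.
  (c) The plaintiff resides in Kelria, not Zefbourne. However, the amount in controversy is $252,000, which meets the $20,000 floor, so the 'unless' proviso supplies this condition. Met.
  (d) The claim is a property claim, not an employment claim; the amount in controversy is $252,000, above the $50,000 ceiling — every alternative fails. Fails.
  → The court lacks jurisdiction.
The Zefbourne High Bench:
  (a) The amount in controversy is USD 252,000, which meets the USD 5,000 floor, so one alternative holds. Satisfied.
  (b) The plaintiff resides in Kelria, which is not Fenmarsh, so this disjunct is met. Satisfied.
  (c) The claim is a property claim, not a tort claim, so one alternative holds. Satisfied.
  (d) The corporate defendant(s) are organised in Sylmont, not Zefbourne; no such written consent has been filed — every alternative fails. The proviso offers no rescue either, since the defendant resides in Ravbourne, not Zefbourne. Not met.
  → No jurisdiction.
The Circuit Court of Zefbourne:
  (a) The claim is a property claim, not a contract claim, so this disjunct is met. Condition met.
  (b) No party resides in Fenmarsh; no contract (and hence no place of execution) is alleged — none of the alternatives is met. However, the claim is a property claim, so the 'unless' proviso supplies this condition. Condition met.
  (c) The plaintiff resides in Kelria, which is not Zefbourne, so this disjunct is met. The carve-out does not apply: the defendant resides in Ravbourne, not Zefbourne. Satisfied.
  (d) The amount in controversy is 252,000 dollars, which meets the USD 50,000 floor. Met.
  → Every requirement is satisfied — jurisdiction.
The Circuit Court of Fenmarsh:
  (a) The amount in controversy is $252,000, which meets the 20,000 dollars floor. And the carve-out is inapplicable — the operative events occurred in Sylmont, not Fenmarsh. Condition met.
  (b) The claim is a property claim, not a consumer claim, so one alternative holds. Satisfied.
  (c) The plaintiff resides in Kelria, not Fenmarsh. But the amount in controversy is 252,000 dollars, which meets the 100,000 dollars floor, and the 'unless' clause therefore excuses the requirement. Condition met.
  (d) The plaintiff resides in Kelria, which is not Fenmarsh, which satisfies one of the alternatives. Met.
  → Every requirement is satisfied — jurisdiction.
Courts with jurisdiction: the Circuit Court of Zefbourne, the Circuit Court of Fenmarsh — 2 in total.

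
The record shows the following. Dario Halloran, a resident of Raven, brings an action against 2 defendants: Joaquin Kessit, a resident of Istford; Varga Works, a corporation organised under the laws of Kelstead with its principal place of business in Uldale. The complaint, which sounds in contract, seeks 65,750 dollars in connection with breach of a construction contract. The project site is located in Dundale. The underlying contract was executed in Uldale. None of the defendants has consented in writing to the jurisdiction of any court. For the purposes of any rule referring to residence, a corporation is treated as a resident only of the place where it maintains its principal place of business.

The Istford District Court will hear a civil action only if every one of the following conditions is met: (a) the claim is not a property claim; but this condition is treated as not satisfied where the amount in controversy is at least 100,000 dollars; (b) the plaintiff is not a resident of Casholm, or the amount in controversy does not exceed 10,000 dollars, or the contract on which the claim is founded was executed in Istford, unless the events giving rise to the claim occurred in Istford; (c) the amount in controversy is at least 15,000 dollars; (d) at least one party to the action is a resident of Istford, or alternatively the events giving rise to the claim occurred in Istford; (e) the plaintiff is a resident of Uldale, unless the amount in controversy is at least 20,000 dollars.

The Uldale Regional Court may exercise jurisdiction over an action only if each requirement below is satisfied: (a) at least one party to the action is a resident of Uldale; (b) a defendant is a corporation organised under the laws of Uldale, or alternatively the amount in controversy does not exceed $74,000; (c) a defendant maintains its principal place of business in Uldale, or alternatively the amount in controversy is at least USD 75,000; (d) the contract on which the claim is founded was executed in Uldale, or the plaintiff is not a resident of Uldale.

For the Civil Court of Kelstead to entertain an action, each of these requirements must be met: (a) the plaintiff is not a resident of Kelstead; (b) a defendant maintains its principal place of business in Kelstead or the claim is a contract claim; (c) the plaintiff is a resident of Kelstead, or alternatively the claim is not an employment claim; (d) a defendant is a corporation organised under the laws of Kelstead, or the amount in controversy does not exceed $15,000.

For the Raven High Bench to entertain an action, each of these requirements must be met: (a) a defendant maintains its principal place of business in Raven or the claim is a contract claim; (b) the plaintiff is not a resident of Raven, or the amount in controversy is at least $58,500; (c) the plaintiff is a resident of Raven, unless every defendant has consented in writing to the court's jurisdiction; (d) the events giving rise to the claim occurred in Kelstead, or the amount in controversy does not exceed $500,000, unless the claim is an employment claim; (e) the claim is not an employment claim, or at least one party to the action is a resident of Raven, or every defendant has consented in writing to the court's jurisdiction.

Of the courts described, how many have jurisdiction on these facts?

The Istford District Court:
  (a) The claim is a contract claim, not a property claim. The exception is not triggered, since the amount in controversy is USD 65,750, below the $100,000 floor. Condition met.
  (b) The plaintiff resides in Raven, which is not Casholm — that alternative is enough. Satisfied.
  (c) The amount in controversy is USD 65,750, which meets the $15,000 floor. Condition met.
  (d) Joaquin Kessit resides in Istford, which satisfies one of the alternatives. Satisfied.
  (e) The plaintiff resides in Raven, not Uldale. But the amount in controversy is 65,750 dollars, which meets the 20,000 dollars floor, and the 'unless' clause therefore excuses the requirement. Met.
  → Jurisdiction lies.
The Uldale Regional Court:
  (a) Varga Works resides in Uldale. Met.
  (b) The amount in controversy is $65,750, within the $74,000 ceiling, so one alternative holds. Satisfied.
  (c) Varga Works has its principal place of business in Uldale, so this disjunct is met. Satisfied.
  (d) The contract was executed in Uldale, so this disjunct is met. Satisfied.
  → All conditions met; jurisdiction exists.
The Civil Court of Kelstead:
  (a) The plaintiff resides in Raven, which is not Kelstead. Condition met.
  (b) The claim is a contract claim, which satisfies one of the alternatives. Met.
  (c) The claim is a contract claim, not an employment claim, so this disjunct is met. Met.
  (d) Varga Works is organised under the laws of Kelstead, so this disjunct is met. Satisfied.
  → All conditions met; jurisdiction exists.
The Raven High Bench:
  (a) The claim is a contract claim, which satisfies one of the alternatives. Condition met.
  (b) The amount in controversy is $65,750, which meets the USD 58,500 floor, so one alternative holds. Condition met.
  (c) The plaintiff resides in Raven. Condition met.
  (d) The amount in controversy is 65,750 dollars, within the 500,000 dollars ceiling — that alternative is enough. Met.
  (e) The claim is a contract claim, not an employment claim, which satisfies one of the alternatives. Condition met.
  → Jurisdiction lies.
Courts with jurisdiction: the Istford District Court, the Uldale Regional Court, the Civil Court of Kelstead, the Raven High Bench — 4 in total.

4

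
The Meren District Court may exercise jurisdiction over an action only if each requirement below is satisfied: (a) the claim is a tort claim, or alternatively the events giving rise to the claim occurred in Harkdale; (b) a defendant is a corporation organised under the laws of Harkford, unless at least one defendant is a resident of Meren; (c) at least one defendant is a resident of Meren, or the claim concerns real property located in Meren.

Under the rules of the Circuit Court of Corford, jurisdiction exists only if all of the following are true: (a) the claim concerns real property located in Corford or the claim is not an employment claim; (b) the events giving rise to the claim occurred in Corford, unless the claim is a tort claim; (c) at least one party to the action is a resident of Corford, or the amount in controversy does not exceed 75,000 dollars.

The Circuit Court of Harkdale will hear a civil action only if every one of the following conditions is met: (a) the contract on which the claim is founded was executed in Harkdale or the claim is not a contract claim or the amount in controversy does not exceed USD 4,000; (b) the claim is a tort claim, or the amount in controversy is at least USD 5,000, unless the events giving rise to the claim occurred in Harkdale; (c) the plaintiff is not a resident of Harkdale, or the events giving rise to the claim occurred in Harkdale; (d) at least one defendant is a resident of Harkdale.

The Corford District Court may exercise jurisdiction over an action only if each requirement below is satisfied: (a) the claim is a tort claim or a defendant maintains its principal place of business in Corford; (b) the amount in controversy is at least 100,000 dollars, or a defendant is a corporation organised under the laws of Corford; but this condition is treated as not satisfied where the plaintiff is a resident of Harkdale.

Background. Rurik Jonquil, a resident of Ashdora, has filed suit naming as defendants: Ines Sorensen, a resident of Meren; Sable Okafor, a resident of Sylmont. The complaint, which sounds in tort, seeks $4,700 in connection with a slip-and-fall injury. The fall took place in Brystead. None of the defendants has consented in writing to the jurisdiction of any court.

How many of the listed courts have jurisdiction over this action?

The Meren District Court:
  (a) The claim is a tort claim — that alternative is enough. Condition met.
  (b) No defendant is a corporation. However, Ines Sorensen resides in Meren, so the 'unless' proviso supplies this condition. Condition met.
  (c) Ines Sorensen resides in Meren, so one alternative holds. Satisfied.
  → Every requirement is satisfied — jurisdiction.
The Circuit Court of Corford:
  (a) The claim is a tort claim, not an employment claim, which satisfies one of the alternatives. Condition met.
  (b) The operative events occurred in Brystead, not Corford. However, the claim is a tort claim, so the 'unless' proviso supplies this condition. Met.
  (c) The amount in controversy is $4,700, within the 75,000 dollars ceiling, so one alternative holds. Met.
  → All conditions met; jurisdiction exists.
The Circuit Court of Harkdale:
  (a) The claim is a tort claim, not a contract claim, so one alternative holds. Condition met.
  (b) The claim is a tort claim — that alternative is enough. Satisfied.
  (c) The plaintiff resides in Ashdora, which is not Harkdale, so one alternative holds. Met.
  (d) No defendant resides in Harkdale (they reside in Meren, Sylmont). Condition not met.
  → No jurisdiction.
The Corford District Court:
  (a) The claim is a tort claim, so this disjunct is met. Satisfied.
  (b) The amount in controversy is USD 4,700, below the 100,000 dollars floor; no defendant is a corporation — every alternative fails. Fails.
  → At least one condition fails; no jurisdiction.
Courts with jurisdiction: the Meren District Court, the Circuit Court of Corford — 2 in total.

2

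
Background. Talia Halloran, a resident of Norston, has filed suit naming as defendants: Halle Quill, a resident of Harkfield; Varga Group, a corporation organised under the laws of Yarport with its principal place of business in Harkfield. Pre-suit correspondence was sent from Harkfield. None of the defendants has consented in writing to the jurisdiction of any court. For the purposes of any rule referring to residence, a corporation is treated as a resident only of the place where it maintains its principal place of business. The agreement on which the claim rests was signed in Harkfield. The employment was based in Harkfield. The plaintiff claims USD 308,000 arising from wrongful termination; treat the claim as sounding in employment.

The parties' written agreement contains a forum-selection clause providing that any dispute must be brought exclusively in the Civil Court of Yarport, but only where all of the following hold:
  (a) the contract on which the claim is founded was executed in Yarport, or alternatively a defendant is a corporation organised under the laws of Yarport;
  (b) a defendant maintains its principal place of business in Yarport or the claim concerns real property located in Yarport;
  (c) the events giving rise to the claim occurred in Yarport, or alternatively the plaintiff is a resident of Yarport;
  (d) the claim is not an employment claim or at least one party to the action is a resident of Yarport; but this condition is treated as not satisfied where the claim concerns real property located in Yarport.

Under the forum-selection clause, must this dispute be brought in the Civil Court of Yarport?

No

The Civil Court of Yarport:
  (a) Varga Group is organised under the laws of Yarport, so one alternative holds. Satisfied.
  (b) The corporate defendant(s) have their principal place of business in Harkfield, not Yarport; the claim does not concern real property — none of the alternatives is met. Not met.
  (c) The operative events occurred in Harkfield, not Yarport; the plaintiff resides in Norston, not Yarport — no alternative holds. Condition not met.
  (d) The claim is an employment claim; no party resides in Yarport — no alternative holds. Not satisfied.
  → Forum clause is not triggered.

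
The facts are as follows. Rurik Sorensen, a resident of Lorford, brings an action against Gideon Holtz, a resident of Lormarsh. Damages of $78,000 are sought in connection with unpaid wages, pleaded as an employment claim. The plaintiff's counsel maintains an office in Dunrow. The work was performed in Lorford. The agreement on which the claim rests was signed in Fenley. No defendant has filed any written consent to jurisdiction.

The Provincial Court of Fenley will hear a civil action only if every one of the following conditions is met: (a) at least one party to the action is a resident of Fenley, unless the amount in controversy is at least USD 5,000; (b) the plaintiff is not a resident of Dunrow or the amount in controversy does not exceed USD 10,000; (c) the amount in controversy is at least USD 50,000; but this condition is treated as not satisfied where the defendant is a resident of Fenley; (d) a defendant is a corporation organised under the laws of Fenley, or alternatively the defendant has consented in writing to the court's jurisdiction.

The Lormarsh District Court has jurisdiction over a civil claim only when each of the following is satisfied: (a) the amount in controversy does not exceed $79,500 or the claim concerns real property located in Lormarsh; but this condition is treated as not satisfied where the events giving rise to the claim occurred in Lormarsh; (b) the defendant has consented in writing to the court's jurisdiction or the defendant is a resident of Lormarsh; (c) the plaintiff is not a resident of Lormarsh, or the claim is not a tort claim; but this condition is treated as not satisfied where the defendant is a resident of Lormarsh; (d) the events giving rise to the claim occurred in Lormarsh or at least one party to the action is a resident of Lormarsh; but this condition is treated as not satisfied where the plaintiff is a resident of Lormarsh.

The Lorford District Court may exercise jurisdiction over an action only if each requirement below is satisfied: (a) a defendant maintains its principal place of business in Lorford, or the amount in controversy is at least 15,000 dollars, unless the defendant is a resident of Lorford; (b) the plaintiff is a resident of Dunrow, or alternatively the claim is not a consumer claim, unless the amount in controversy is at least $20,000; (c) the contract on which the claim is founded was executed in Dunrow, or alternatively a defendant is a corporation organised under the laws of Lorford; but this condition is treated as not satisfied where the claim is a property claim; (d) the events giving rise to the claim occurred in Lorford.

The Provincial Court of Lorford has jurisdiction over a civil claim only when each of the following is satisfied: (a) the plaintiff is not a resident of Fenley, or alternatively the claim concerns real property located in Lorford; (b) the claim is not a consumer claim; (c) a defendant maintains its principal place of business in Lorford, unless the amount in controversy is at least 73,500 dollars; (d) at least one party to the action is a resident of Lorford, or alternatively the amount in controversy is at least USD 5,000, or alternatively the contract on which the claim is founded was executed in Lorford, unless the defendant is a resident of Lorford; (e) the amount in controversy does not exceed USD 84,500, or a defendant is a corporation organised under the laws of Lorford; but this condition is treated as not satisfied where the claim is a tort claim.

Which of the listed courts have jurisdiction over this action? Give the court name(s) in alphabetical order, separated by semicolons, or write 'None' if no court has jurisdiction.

the Provincial Court of Lorford

The Provincial Court of Fenley:
  (a) No party resides in Fenley. However, the amount in controversy is USD 78,000, which meets the $5,000 floor, so the 'unless' proviso supplies this condition. Condition met.
  (b) The plaintiff resides in Lorford, which is not Dunrow — that alternative is enough. Satisfied.
  (c) The amount in controversy is USD 78,000, which meets the USD 50,000 floor. The exception is not triggered, since the defendant resides in Lormarsh, not Fenley. Satisfied.
  (d) No defendant is a corporation; no such written consent has been filed — none of the alternatives is met. Condition not met.
  → At least one condition fails; no jurisdiction.
The Lormarsh District Court:
  (a) The amount in controversy is USD 78,000, within the 79,500 dollars ceiling, so one alternative holds. The carve-out does not apply: the operative events occurred in Lorford, not Lormarsh. Condition met.
  (b) The defendant resides in Lormarsh — that alternative is enough. Satisfied.
  (c) The plaintiff resides in Lorford, which is not Lormarsh, so this disjunct is met. But the carve-out bites: the defendant resides in Lormarsh. Condition not met.
  (d) Gideon Holtz resides in Lormarsh, which satisfies one of the alternatives. And the carve-out is inapplicable — the plaintiff resides in Lorford, not Lormarsh. Condition met.
  → No jurisdiction.
The Lorford District Court:
  (a) The amount in controversy is USD 78,000, which meets the $15,000 floor, so this disjunct is met. Met.
  (b) The claim is an employment claim, not a consumer claim — that alternative is enough. Met.
  (c) The contract was executed in Fenley, not Dunrow; no defendant is a corporation — none of the alternatives is met. Fails.
  (d) The operative events occurred in Lorford. Condition met.
  → Not every requirement is met — no jurisdiction.
The Provincial Court of Lorford:
  (a) The plaintiff resides in Lorford, which is not Fenley, which satisfies one of the alternatives. Satisfied.
  (b) The claim is an employment claim, not a consumer claim. Condition met.
  (c) No defendant is a corporation. The proviso rescues it, though: the amount in controversy is $78,000, which meets the USD 73,500 floor. Met.
  (d) Rurik Sorensen resides in Lorford, so one alternative holds. Met.
  (e) The amount in controversy is USD 78,000, within the 84,500 dollars ceiling, so this disjunct is met. The exception is not triggered, since the claim is an employment claim, not a tort claim. Satisfied.
  → All conditions met; jurisdiction exists.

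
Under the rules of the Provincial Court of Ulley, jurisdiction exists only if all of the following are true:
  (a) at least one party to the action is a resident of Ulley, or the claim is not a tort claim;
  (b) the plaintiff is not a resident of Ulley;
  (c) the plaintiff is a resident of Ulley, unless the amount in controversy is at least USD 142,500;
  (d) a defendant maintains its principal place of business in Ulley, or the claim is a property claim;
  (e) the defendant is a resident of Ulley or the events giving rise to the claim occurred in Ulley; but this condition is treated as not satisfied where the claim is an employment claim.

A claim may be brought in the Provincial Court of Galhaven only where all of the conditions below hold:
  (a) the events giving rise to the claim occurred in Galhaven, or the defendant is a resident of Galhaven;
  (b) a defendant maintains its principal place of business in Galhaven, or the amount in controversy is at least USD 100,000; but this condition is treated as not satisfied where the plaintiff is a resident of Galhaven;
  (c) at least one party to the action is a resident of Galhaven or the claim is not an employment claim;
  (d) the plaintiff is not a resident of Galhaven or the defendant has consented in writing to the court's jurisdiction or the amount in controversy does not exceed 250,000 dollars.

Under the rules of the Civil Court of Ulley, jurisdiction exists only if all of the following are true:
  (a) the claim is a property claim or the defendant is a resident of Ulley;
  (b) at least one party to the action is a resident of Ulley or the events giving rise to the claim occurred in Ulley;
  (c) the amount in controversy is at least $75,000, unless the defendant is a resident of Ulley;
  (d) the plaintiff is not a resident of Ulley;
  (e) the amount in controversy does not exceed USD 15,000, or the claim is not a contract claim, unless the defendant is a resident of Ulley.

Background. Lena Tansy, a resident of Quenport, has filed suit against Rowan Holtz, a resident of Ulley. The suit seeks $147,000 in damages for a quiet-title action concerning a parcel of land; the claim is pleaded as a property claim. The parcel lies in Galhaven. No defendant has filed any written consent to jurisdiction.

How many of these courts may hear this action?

3

The Provincial Court of Ulley:
  (a) Rowan Holtz resides in Ulley — that alternative is enough. Satisfied.
  (b) The plaintiff resides in Quenport, which is not Ulley. Met.
  (c) The plaintiff resides in Quenport, not Ulley. But the amount in controversy is $147,000, which meets the USD 142,500 floor, and the 'unless' clause therefore excuses the requirement. Satisfied.
  (d) The claim is a property claim, which satisfies one of the alternatives. Condition met.
  (e) The defendant resides in Ulley — that alternative is enough. And the carve-out is inapplicable — the claim is a property claim, not an employment claim. Met.
  → Jurisdiction lies.
The Provincial Court of Galhaven:
  (a) The operative events occurred in Galhaven, so one alternative holds. Met.
  (b) The amount in controversy is 147,000 dollars, which meets the 100,000 dollars floor, which satisfies one of the alternatives. The exception is not triggered, since the plaintiff resides in Quenport, not Galhaven. Condition met.
  (c) The claim is a property claim, not an employment claim, which satisfies one of the alternatives. Condition met.
  (d) The plaintiff resides in Quenport, which is not Galhaven — that alternative is enough. Satisfied.
  → All conditions met; jurisdiction exists.
The Civil Court of Ulley:
  (a) The claim is a property claim, so one alternative holds. Met.
  (b) Rowan Holtz resides in Ulley — that alternative is enough. Condition met.
  (c) The amount in controversy is $147,000, which meets the 75,000 dollars floor. Condition met.
  (d) The plaintiff resides in Quenport, which is not Ulley. Met.
  (e) The claim is a property claim, not a contract claim, so one alternative holds. Satisfied.
  → Every requirement is satisfied — jurisdiction.
Courts with jurisdiction: the Provincial Court of Ulley, the Provincial Court of Galhaven, the Civil Court of Ulley — 3 in total.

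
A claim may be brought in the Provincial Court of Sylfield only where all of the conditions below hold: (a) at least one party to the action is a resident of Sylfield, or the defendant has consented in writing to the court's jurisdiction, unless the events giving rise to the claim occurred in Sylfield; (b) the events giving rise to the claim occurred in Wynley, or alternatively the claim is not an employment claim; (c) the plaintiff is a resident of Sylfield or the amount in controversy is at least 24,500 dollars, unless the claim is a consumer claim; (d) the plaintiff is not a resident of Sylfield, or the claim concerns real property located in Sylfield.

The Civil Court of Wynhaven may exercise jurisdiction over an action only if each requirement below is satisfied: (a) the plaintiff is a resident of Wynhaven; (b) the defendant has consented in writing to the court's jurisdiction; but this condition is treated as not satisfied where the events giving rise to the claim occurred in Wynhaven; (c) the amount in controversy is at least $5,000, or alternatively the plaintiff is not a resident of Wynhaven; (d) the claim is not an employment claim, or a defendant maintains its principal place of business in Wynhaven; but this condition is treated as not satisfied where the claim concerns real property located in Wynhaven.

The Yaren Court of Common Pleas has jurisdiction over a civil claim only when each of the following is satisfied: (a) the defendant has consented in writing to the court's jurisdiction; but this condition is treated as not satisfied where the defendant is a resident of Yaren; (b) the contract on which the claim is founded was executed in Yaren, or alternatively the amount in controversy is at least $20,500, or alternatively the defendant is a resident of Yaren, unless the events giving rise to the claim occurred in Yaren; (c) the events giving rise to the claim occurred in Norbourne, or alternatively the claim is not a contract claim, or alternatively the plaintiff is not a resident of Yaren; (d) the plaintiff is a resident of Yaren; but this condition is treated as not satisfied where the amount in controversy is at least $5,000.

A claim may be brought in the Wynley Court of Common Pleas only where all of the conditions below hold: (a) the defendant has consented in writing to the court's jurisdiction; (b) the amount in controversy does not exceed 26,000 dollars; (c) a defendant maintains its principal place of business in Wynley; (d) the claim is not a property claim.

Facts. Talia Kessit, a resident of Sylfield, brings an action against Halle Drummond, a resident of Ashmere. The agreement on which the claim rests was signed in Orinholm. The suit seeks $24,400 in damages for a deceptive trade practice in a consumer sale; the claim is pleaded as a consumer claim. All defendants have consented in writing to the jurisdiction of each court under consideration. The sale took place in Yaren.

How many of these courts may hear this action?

0

The Provincial Court of Sylfield:
  (a) Talia Kessit resides in Sylfield, so this disjunct is met. Met.
  (b) The claim is a consumer claim, not an employment claim, which satisfies one of the alternatives. Satisfied.
  (c) The plaintiff resides in Sylfield, which satisfies one of the alternatives. Satisfied.
  (d) The plaintiff resides in Sylfield; the claim does not concern real property — every alternative fails. Condition not met.
  → Not every requirement is met — no jurisdiction.
The Civil Court of Wynhaven:
  (a) The plaintiff resides in Sylfield, not Wynhaven. Not satisfied.
  (b) Every defendant has filed written consent. The exception is not triggered, since the operative events occurred in Yaren, not Wynhaven. Met.
  (c) The amount in controversy is 24,400 dollars, which meets the $5,000 floor — that alternative is enough. Met.
  (d) The claim is a consumer claim, not an employment claim — that alternative is enough. The carve-out does not apply: the claim does not concern real property. Met.
  → At least one condition fails; no jurisdiction.
The Yaren Court of Common Pleas:
  (a) Every defendant has filed written consent. And the carve-out is inapplicable — the defendant resides in Ashmere, not Yaren. Satisfied.
  (b) The amount in controversy is USD 24,400, which meets the $20,500 floor, which satisfies one of the alternatives. Met.
  (c) The claim is a consumer claim, not a contract claim, so one alternative holds. Satisfied.
  (d) The plaintiff resides in Sylfield, not Yaren. Condition not met.
  → At least one condition fails; no jurisdiction.
The Wynley Court of Common Pleas:
  (a) Every defendant has filed written consent. Satisfied.
  (b) The amount in controversy is USD 24,400, within the 26,000 dollars ceiling. Condition met.
  (c) No defendant is a corporation. Condition not met.
  (d) The claim is a consumer claim, not a property claim. Satisfied.
  → The court lacks jurisdiction.
No court satisfies all of its conditions.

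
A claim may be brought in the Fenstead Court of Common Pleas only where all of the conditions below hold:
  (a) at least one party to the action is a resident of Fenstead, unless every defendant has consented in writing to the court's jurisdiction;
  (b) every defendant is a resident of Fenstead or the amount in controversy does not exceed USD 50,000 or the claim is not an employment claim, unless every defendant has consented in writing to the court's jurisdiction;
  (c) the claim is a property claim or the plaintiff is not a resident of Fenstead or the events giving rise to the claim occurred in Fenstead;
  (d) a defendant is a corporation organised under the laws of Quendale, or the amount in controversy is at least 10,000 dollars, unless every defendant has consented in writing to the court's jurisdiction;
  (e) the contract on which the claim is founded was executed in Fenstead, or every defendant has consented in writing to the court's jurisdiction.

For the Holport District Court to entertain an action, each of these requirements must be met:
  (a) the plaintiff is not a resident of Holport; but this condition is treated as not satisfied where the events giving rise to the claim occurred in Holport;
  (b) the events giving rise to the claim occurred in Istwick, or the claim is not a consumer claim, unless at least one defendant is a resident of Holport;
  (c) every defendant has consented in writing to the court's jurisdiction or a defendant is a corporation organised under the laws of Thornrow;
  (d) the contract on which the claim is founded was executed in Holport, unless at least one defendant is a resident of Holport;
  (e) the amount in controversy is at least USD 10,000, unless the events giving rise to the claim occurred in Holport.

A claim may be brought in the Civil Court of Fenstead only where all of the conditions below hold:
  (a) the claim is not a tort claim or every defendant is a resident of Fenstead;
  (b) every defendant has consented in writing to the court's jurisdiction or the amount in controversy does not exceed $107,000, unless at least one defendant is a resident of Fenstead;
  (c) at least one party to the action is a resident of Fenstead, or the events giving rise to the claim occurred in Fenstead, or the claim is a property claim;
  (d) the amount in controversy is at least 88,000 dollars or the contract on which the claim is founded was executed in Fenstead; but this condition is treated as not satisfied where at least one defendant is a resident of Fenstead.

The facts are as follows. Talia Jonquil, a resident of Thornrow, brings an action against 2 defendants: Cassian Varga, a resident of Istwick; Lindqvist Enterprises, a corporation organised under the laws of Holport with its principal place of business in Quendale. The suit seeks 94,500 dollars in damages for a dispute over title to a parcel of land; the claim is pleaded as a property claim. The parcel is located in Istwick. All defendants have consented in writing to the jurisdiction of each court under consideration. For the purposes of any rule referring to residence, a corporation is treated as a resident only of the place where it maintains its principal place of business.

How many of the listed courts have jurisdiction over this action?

The Fenstead Court of Common Pleas:
  (a) No party resides in Fenstead. But every defendant has filed written consent, and the 'unless' clause therefore excuses the requirement. Condition met.
  (b) The claim is a property claim, not an employment claim, so this disjunct is met. Condition met.
  (c) The claim is a property claim, which satisfies one of the alternatives. Satisfied.
  (d) The amount in controversy is 94,500 dollars, which meets the USD 10,000 floor, so one alternative holds. Satisfied.
  (e) Every defendant has filed written consent, which satisfies one of the alternatives. Met.
  → The court has jurisdiction.
The Holport District Court:
  (a) The plaintiff resides in Thornrow, which is not Holport. The carve-out does not apply: the operative events occurred in Istwick, not Holport. Met.
  (b) The operative events occurred in Istwick, so one alternative holds. Condition met.
  (c) Every defendant has filed written consent — that alternative is enough. Satisfied.
  (d) No contract (and hence no place of execution) is alleged. And no defendant resides in Holport (they reside in Istwick, Quendale), so the proviso does not save it. Not met.
  (e) The amount in controversy is $94,500, which meets the 10,000 dollars floor. Satisfied.
  → At least one condition fails; no jurisdiction.
The Civil Court of Fenstead:
  (a) The claim is a property claim, not a tort claim — that alternative is enough. Met.
  (b) Every defendant has filed written consent, which satisfies one of the alternatives. Condition met.
  (c) The claim is a property claim — that alternative is enough. Met.
  (d) The amount in controversy is USD 94,500, which meets the 88,000 dollars floor, so one alternative holds. The exception is not triggered, since no defendant resides in Fenstead (they reside in Istwick, Quendale). Condition met.
  → The court has jurisdiction.
Courts with jurisdiction: the Fenstead Court of Common Pleas, the Civil Court of Fenstead — 2 in total.

2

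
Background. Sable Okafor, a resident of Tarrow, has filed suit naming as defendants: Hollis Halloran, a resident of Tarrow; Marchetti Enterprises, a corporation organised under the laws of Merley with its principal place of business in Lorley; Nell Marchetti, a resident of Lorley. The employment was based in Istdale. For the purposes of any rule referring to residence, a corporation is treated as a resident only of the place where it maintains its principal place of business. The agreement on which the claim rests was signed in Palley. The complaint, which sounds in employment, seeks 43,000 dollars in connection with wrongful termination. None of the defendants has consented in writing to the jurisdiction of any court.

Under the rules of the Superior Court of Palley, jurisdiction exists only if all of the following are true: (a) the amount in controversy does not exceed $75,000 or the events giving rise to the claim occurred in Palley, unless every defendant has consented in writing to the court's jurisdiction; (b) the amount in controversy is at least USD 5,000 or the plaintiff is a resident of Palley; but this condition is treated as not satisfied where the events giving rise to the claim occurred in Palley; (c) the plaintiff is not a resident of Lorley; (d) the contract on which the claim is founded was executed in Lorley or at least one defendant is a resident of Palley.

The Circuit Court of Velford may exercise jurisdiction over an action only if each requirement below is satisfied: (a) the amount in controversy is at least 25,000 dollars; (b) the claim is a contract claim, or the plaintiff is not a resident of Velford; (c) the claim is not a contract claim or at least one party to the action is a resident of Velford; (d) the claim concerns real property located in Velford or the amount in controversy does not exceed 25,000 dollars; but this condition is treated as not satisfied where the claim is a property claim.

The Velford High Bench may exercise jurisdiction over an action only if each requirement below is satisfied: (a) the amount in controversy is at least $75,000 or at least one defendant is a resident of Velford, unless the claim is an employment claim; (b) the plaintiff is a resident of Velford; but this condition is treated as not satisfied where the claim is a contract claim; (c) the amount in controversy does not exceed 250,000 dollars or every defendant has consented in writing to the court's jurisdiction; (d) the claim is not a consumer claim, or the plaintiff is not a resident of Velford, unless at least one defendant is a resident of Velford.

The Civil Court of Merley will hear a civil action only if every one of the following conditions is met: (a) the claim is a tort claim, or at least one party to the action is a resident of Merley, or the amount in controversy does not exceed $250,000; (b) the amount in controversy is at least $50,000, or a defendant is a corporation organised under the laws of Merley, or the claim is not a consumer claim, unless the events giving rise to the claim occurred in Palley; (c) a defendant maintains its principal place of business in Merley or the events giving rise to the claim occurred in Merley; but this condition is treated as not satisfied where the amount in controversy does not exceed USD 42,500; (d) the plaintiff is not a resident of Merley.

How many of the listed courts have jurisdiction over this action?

The Superior Court of Palley:
  (a) The amount in controversy is USD 43,000, within the $75,000 ceiling — that alternative is enough. Satisfied.
  (b) The amount in controversy is USD 43,000, which meets the 5,000 dollars floor, which satisfies one of the alternatives. The carve-out does not apply: the operative events occurred in Istdale, not Palley. Met.
  (c) The plaintiff resides in Tarrow, which is not Lorley. Satisfied.
  (d) The contract was executed in Palley, not Lorley; no defendant resides in Palley (they reside in Tarrow, Lorley, Lorley) — none of the alternatives is met. Fails.
  → The court lacks jurisdiction.
The Circuit Court of Velford:
  (a) The amount in controversy is $43,000, which meets the 25,000 dollars floor. Satisfied.
  (b) The plaintiff resides in Tarrow, which is not Velford, so one alternative holds. Satisfied.
  (c) The claim is an employment claim, not a contract claim, which satisfies one of the alternatives. Met.
  (d) The claim does not concern real property; the amount in controversy is 43,000 dollars, above the $25,000 ceiling — every alternative fails. Condition not met.
  → Not every requirement is met — no jurisdiction.
The Velford High Bench:
  (a) The amount in controversy is USD 43,000, below the $75,000 floor; no defendant resides in Velford (they reside in Tarrow, Lorley, Lorley) — no alternative holds. However, the claim is an employment claim, so the 'unless' proviso supplies this condition. Met.
  (b) The plaintiff resides in Tarrow, not Velford. Fails.
  (c) The amount in controversy is $43,000, within the 250,000 dollars ceiling, so one alternative holds. Condition met.
  (d) The claim is an employment claim, not a consumer claim, so one alternative holds. Met.
  → No jurisdiction.
The Civil Court of Merley:
  (a) The amount in controversy is USD 43,000, within the $250,000 ceiling — that alternative is enough. Met.
  (b) Marchetti Enterprises is organised under the laws of Merley, which satisfies one of the alternatives. Condition met.
  (c) The corporate defendant(s) have their principal place of business in Lorley, not Merley; the operative events occurred in Istdale, not Merley — no alternative holds. Not satisfied.
  (d) The plaintiff resides in Tarrow, which is not Merley. Satisfied.
  → At least one condition fails; no jurisdiction.
No court satisfies all of its conditions.

0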